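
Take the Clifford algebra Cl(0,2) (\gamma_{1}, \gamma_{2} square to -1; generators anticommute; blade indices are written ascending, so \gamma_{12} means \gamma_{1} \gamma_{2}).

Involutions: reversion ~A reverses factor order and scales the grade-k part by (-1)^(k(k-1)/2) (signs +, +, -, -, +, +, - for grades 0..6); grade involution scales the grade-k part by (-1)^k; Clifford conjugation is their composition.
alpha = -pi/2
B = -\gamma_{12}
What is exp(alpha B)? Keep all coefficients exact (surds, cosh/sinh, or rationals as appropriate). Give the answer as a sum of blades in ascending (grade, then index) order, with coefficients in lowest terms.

B^2 = (-1)^2*(\gamma_{12})^2 = 1*(-1) = -1 (a basis 2-blade squares to minus the product of its generators' squares).
B^2 = -1 — circular case — the even/odd split gives cos and sin: l = 1, alpha*l = - \frac{\pi}{2}, so exp(alpha B) = cos(- \frac{\pi}{2}) + (sin(- \frac{\pi}{2})/1)*B = 0 + (-1)*B.
Answer: \gamma_{12}


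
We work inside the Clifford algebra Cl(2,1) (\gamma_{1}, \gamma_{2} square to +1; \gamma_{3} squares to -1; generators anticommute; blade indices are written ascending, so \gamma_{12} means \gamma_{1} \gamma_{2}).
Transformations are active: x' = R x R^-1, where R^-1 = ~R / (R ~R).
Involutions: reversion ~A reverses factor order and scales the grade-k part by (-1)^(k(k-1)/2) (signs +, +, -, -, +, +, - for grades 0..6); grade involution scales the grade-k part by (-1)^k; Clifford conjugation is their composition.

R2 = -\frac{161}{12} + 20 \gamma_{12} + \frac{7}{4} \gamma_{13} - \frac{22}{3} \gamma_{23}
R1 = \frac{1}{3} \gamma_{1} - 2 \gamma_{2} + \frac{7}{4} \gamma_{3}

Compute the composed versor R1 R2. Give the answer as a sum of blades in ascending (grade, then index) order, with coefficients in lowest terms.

Distribute over the terms of R1 (each basis-blade product reordered to ascending indices, repeated generators contracted through their squares):
(\frac{1}{3} \gamma_{1}) R2 = -\frac{161}{36} \gamma_{1} + \frac{20}{3} \gamma_{2} + \frac{7}{12} \gamma_{3} - \frac{22}{9} \gamma_{123}
(-2 \gamma_{2}) R2 = 40 \gamma_{1} + \frac{161}{6} \gamma_{2} + \frac{44}{3} \gamma_{3} + \frac{7}{2} \gamma_{123}
(\frac{7}{4} \gamma_{3}) R2 = \frac{49}{16} \gamma_{1} - \frac{77}{6} \gamma_{2} - \frac{1127}{48} \gamma_{3} + 35 \gamma_{123}
Summing the partial products and collecting blades:
Answer: \frac{5557}{144} \gamma_{1} + \frac{62}{3} \gamma_{2} - \frac{395}{48} \gamma_{3} + \frac{649}{18} \gamma_{123}


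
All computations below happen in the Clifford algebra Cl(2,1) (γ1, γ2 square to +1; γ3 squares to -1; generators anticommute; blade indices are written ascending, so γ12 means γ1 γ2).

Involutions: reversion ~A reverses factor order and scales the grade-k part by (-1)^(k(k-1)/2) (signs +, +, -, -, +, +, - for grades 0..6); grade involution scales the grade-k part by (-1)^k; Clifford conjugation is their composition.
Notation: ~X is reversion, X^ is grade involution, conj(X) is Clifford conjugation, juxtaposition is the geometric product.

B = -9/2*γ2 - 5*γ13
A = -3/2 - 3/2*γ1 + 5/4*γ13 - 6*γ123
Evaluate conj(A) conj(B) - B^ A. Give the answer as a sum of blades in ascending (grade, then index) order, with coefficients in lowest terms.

first term: -25/4 + 93/4*γ2 + 15/2*γ3 + 27/4*γ12 + 39/2*γ13 + 45/8*γ123
second term: -25/4 - 147/4*γ2 - 15/2*γ3 + 27/4*γ12 + 69/2*γ13 - 45/8*γ123
Answer: 60*γ2 + 15*γ3 - 15*γ13 + 45/4*γ123


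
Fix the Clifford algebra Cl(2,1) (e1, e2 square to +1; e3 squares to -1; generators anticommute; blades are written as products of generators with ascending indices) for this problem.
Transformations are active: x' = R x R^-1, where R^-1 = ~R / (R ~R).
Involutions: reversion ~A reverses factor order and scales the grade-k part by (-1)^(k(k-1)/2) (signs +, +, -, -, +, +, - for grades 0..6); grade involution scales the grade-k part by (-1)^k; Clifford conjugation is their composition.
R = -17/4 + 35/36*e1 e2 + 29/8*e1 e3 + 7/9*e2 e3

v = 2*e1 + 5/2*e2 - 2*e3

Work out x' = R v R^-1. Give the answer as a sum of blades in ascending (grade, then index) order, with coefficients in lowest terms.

~R = -17/4 - 35/36*e1 e2 - 29/8*e1 e3 - 7/9*e2 e3, and R ~R = 3031/576, so R^-1 = ~R / (3031/576).
R v = 85/72*e1 - 793/72*e2 - 25/36*e3 - 1361/144*e1 e2 e3
Answer: -30362/27279*e1 + 1965/866*e2 - 10112/27279*e3


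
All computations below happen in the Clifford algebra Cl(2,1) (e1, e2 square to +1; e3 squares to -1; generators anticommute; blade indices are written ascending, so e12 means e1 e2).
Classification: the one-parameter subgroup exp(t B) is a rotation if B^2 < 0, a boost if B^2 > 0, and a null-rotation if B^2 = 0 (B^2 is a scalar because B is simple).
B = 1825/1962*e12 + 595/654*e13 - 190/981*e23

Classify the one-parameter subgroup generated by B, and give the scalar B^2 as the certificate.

B^2 term by term: the squares give (1825/1962)^2*(e12)^2 + (595/654)^2*(e13)^2 + (-190/981)^2*(e23)^2 = 3330625/3849444*(-1) + 354025/427716*(+1) + 36100/962361*(+1) = 0 (each basis 2-blade squares to minus the product of its generators' squares); cross terms between blades sharing an index anticommute and cancel. So B^2 = 0.
Answer: null-rotation, certificate B^2 = 0. The scalar 0 is the complete invariant here: its sign names the subgroup type.


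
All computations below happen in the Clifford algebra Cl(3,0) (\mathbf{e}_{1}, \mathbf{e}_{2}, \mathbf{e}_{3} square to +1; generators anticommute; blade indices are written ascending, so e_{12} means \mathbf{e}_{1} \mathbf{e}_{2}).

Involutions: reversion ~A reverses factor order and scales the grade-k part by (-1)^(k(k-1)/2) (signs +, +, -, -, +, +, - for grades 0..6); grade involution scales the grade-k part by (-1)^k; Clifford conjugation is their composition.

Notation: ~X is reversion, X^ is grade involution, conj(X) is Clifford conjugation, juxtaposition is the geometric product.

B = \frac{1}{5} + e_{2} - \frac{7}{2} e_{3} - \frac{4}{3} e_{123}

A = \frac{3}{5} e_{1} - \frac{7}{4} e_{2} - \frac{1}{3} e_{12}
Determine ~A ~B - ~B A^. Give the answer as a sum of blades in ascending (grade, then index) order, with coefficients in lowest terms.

first term: -\frac{7}{4} + \frac{34}{75} e_{1} - \frac{7}{20} e_{2} - \frac{4}{9} e_{3} + \frac{2}{3} e_{12} + \frac{7}{30} e_{13} + \frac{277}{40} e_{23} - \frac{7}{6} e_{123}
second term: \frac{7}{4} + \frac{16}{75} e_{1} + \frac{7}{20} e_{2} + \frac{4}{9} e_{3} + \frac{8}{15} e_{12} - \frac{133}{30} e_{13} + \frac{213}{40} e_{23} + \frac{7}{6} e_{123}
Answer: -\frac{7}{2} + \frac{6}{25} e_{1} - \frac{7}{10} e_{2} - \frac{8}{9} e_{3} + \frac{2}{15} e_{12} + \frac{14}{3} e_{13} + \frac{8}{5} e_{23} - \frac{7}{3} e_{123}


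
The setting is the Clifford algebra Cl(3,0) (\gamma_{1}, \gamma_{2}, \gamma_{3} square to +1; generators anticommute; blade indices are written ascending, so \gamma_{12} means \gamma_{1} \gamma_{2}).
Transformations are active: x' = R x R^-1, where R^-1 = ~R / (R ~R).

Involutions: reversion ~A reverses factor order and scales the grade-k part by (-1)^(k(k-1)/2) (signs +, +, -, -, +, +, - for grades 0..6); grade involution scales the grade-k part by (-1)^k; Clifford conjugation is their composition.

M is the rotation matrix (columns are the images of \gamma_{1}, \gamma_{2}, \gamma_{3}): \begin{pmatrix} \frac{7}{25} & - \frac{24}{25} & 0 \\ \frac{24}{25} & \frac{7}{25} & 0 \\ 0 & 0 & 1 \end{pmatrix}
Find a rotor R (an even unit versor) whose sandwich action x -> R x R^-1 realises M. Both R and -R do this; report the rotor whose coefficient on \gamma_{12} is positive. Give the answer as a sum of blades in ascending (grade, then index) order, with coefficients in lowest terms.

Method: write R = a + b12*\gamma_{12} + b13*\gamma_{13} + b23*\gamma_{23} with a^2 + b12^2 + b13^2 + b23^2 = 1 (so R^-1 = ~R). Expanding the columns R e_j ~R gives tr M = 4a^2 - 1 and, from the antisymmetric part, M21 - M12 = -4a*b12, M13 - M31 = 4a*b13, M32 - M23 = -4a*b23.
Here tr M = \frac{39}{25}, so a^2 = (1 + tr M)/4 = \frac{16}{25} and a = ±\frac{4}{5}. Taking a = \frac{4}{5}: M21 - M12 = \frac{48}{25}, M13 - M31 = 0, M32 - M23 = 0, giving b12 = -\frac{3}{5}, b13 = 0, b23 = 0, i.e. R = \frac{4}{5} - \frac{3}{5} \gamma_{12}.
Its \gamma_{12} coefficient is negative, so report the other preimage -R.
Answer: -\frac{4}{5} + \frac{3}{5} \gamma_{12}. Note: both R and -R realise this M (trace \frac{39}{25}); the covering map identifies them, and the \gamma_{12}-coefficient sign is the tie-breaker.


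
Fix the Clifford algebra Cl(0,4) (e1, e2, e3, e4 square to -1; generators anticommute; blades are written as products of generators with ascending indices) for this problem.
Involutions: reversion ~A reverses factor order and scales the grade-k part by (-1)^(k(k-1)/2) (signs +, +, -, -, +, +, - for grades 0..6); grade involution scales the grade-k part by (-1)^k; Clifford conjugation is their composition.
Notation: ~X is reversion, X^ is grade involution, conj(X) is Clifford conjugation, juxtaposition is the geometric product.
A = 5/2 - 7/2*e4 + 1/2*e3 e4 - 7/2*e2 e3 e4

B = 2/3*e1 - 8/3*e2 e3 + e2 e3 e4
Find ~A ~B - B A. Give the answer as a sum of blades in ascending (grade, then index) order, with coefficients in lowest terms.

first term: -7/2 + 5/3*e1 - 1/2*e2 - 28/3*e4 + 7/3*e1 e4 + 19/6*e2 e3 - 4/3*e2 e4 - 1/3*e1 e3 e4 - 71/6*e2 e3 e4 - 7/3*e1 e2 e3 e4
second term: -7/2 + 5/3*e1 - 1/2*e2 - 28/3*e4 - 7/3*e1 e4 - 19/6*e2 e3 + 4/3*e2 e4 + 1/3*e1 e3 e4 + 71/6*e2 e3 e4 - 7/3*e1 e2 e3 e4
Answer: 14/3*e1 e4 + 19/3*e2 e3 - 8/3*e2 e4 - 2/3*e1 e3 e4 - 71/3*e2 e3 e4


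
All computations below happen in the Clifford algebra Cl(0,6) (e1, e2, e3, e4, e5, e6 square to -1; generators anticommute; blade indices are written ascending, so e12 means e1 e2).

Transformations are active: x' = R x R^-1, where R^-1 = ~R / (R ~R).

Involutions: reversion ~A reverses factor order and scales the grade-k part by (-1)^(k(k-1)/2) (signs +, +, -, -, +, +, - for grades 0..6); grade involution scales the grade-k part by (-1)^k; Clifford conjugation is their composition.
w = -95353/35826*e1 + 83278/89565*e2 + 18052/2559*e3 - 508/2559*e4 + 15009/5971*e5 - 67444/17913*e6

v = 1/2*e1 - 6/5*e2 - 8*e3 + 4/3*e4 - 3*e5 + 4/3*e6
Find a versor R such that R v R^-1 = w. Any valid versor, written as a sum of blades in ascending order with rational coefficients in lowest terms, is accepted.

Key observation: q(v) = q(w) = -70421/900 (sandwiches preserve the norm), so R = v + w = -38720/17913*e1 - 4840/17913*e2 - 2420/2559*e3 + 968/853*e4 - 2904/5971*e5 - 14520/5971*e6 works whenever it is invertible — the component of v along it is kept and (v - w)/2 reverses, sending v to w.
Answer: -38720/17913*e1 - 4840/17913*e2 - 2420/2559*e3 + 968/853*e4 - 2904/5971*e5 - 14520/5971*e6


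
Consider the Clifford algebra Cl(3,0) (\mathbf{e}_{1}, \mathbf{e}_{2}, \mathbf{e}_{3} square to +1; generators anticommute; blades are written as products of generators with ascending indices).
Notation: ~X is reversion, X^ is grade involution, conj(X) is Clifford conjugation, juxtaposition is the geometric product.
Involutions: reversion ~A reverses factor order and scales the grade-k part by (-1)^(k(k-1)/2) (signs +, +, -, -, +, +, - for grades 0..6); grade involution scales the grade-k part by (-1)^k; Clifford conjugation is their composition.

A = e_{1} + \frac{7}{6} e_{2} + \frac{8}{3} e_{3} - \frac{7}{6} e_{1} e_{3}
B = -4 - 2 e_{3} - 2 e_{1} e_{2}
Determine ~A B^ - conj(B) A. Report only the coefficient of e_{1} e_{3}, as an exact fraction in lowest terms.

first term: \frac{16}{3} + \frac{2}{3} e_{1} - \frac{20}{3} e_{2} - \frac{32}{3} e_{3} - \frac{8}{3} e_{1} e_{3} - \frac{16}{3} e_{1} e_{2} e_{3}
second term: \frac{16}{3} + \frac{2}{3} e_{1} - \frac{20}{3} e_{2} - \frac{32}{3} e_{3} + \frac{8}{3} e_{1} e_{3} + \frac{16}{3} e_{1} e_{2} e_{3}
Answer: -\frac{16}{3}


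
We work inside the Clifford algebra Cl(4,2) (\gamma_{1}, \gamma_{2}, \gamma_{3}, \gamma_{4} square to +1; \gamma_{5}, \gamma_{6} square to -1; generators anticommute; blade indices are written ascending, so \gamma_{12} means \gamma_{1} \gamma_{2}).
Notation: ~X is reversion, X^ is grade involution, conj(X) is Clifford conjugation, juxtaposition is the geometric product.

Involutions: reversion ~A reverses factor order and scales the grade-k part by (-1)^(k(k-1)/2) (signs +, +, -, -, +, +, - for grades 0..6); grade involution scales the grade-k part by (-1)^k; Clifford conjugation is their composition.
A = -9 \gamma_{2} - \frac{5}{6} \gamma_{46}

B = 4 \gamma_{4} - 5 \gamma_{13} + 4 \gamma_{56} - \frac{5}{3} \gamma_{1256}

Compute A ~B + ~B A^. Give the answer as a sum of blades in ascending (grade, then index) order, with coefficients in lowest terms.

first term: \frac{10}{3} \gamma_{6} - 36 \gamma_{24} + \frac{10}{3} \gamma_{45} + 45 \gamma_{123} - 15 \gamma_{156} + 36 \gamma_{256} + \frac{25}{18} \gamma_{1245} - \frac{25}{6} \gamma_{1346}
second term: -\frac{10}{3} \gamma_{6} - 36 \gamma_{24} - \frac{10}{3} \gamma_{45} - 45 \gamma_{123} - 15 \gamma_{156} - 36 \gamma_{256} - \frac{25}{18} \gamma_{1245} - \frac{25}{6} \gamma_{1346}
Answer: -72 \gamma_{24} - 30 \gamma_{156} - \frac{25}{3} \gamma_{1346}


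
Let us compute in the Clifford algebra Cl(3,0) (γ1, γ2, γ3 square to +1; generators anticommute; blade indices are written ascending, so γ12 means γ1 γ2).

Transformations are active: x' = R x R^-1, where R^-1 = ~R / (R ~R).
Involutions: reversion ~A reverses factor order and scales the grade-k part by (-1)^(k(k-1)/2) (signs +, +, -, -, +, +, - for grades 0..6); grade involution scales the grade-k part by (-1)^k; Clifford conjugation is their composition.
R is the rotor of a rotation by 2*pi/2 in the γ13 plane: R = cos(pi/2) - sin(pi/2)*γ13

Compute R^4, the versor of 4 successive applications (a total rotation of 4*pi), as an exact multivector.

Rotor phase runs at HALF the rotation angle; powers of one rotor simply add phase, so after 4 steps in γ13 the phase is 4*pi/2 = 2*pi and R^4 = cos(2*pi) - sin(2*pi)*γ13.
cos(2*pi) = 1 and sin(2*pi) = 0, so R^4 = 1. The total rotation 4*pi is 2 full turns, so every vector returns to itself, yet the rotor is +1, back on the identity sheet (an even number of 2*pi turns).
Answer: 1


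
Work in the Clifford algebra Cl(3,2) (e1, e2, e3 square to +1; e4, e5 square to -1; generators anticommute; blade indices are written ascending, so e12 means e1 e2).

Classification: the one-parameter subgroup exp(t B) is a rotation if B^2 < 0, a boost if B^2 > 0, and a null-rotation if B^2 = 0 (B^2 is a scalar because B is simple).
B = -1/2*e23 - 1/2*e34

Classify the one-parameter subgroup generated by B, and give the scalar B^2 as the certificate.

B^2 term by term: the squares give (-1/2)^2*(e23)^2 + (-1/2)^2*(e34)^2 = 1/4*(-1) + 1/4*(+1) = 0 (each basis 2-blade squares to minus the product of its generators' squares); cross terms between blades sharing an index anticommute and cancel. So B^2 = 0.
Answer: null-rotation, certificate B^2 = 0. Why this suffices: the scalar 0 survives any versor conjugation, so its sign alone determines the class however B is presented.


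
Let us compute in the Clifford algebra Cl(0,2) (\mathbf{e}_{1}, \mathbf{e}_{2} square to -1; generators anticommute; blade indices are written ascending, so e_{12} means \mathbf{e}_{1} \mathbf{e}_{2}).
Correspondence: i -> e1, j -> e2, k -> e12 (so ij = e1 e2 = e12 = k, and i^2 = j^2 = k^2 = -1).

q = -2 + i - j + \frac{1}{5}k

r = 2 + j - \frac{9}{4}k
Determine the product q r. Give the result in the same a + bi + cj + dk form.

In blades: q = -2 + e_{1} - e_{2} + \frac{1}{5} e_{12}, r = 2 + e_{2} - \frac{9}{4} e_{12}.
Distribute q over r term by term (generator squares from the signature, products reordered to ascending indices): (-2)*r = -4 - 2 e_{2} + \frac{9}{2} e_{12}; (e_{1})*r = 2 e_{1} + \frac{9}{4} e_{2} + e_{12}; (-e_{2})*r = 1 + \frac{9}{4} e_{1} - 2 e_{2}; (\frac{1}{5} e_{12})*r = \frac{9}{20} - \frac{1}{5} e_{1} + \frac{2}{5} e_{12}.
Sum: -\frac{51}{20} + \frac{81}{20} e_{1} - \frac{7}{4} e_{2} + \frac{59}{10} e_{12}; translating back through the correspondence:
Answer: -\frac{51}{20} + \frac{81}{20}i - \frac{7}{4}j + \frac{59}{10}k


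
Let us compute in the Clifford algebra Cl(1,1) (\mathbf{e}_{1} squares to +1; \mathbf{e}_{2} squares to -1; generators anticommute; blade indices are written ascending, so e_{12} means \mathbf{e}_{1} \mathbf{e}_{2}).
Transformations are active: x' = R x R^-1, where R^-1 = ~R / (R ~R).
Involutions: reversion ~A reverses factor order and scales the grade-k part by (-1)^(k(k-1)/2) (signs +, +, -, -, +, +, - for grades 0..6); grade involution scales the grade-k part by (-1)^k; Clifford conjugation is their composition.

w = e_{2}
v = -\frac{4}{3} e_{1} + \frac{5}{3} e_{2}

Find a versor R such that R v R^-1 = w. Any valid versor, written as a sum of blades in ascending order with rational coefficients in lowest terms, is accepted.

R = v + w = -\frac{4}{3} e_{1} + \frac{8}{3} e_{2} works: the equal norms (-1) guarantee its sandwich swaps v into w.
Answer: -\frac{4}{3} e_{1} + \frac{8}{3} e_{2}


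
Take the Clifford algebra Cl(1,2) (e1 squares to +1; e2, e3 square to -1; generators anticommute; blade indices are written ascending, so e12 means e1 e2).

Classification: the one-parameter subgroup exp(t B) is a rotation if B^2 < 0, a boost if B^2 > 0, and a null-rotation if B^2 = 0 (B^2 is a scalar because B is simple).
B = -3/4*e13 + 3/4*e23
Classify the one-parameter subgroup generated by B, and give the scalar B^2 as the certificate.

B^2 term by term: the squares give (-3/4)^2*(e13)^2 + (3/4)^2*(e23)^2 = 9/16*(+1) + 9/16*(-1) = 0 (each basis 2-blade squares to minus the product of its generators' squares); cross terms between blades sharing an index anticommute and cancel. So B^2 = 0.
Answer: null-rotation, certificate B^2 = 0. No conjugation can change B^2 = 0; the sign gives the class.


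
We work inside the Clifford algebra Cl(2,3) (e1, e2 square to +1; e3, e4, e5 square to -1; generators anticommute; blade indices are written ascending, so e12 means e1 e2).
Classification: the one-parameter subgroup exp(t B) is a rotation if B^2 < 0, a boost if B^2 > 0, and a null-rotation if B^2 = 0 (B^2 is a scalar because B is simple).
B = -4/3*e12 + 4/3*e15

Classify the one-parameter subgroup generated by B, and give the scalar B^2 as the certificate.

B^2 term by term: the squares give (-4/3)^2*(e12)^2 + (4/3)^2*(e15)^2 = 16/9*(-1) + 16/9*(+1) = 0 (each basis 2-blade squares to minus the product of its generators' squares); cross terms between blades sharing an index anticommute and cancel. So B^2 = 0.
Answer: null-rotation, certificate B^2 = 0. Check the certificate: B^2 = 0, and that sign is decisive whatever form B takes.


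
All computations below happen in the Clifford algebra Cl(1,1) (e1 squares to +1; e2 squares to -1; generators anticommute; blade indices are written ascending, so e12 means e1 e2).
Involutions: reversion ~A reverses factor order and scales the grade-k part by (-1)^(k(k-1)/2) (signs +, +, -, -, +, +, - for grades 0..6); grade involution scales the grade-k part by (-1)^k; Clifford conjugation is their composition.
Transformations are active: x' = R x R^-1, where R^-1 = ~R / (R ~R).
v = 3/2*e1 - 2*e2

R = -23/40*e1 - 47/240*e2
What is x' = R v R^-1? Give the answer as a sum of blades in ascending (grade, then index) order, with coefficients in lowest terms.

~R = -23/40*e1 - 47/240*e2, and R ~R = 3367/11520, so R^-1 = ~R / (3367/11520).
R v = -301/240 + 231/160*e12
Answer: 16521/4810*e1 + 8852/2405*e2


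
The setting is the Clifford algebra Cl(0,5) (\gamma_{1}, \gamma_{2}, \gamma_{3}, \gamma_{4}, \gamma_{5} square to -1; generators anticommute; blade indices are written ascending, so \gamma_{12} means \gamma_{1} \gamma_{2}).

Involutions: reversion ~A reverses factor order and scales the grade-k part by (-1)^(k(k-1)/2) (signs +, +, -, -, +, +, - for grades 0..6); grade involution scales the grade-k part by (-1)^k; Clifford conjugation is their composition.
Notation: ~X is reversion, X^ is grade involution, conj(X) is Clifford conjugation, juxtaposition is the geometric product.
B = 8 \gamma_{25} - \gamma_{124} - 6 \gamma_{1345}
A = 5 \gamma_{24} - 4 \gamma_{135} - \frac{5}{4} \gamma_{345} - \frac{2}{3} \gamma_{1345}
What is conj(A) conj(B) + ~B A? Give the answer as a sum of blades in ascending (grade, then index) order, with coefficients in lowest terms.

first term: 4 - \frac{25}{2} \gamma_{1} - 24 \gamma_{4} + 40 \gamma_{45} - 32 \gamma_{123} + 10 \gamma_{234} - \frac{2}{3} \gamma_{235} + \frac{16}{3} \gamma_{1234} + \frac{125}{4} \gamma_{1235} + 4 \gamma_{2345}
second term: 4 + \frac{5}{2} \gamma_{1} + 24 \gamma_{4} + 40 \gamma_{45} + 32 \gamma_{123} - 10 \gamma_{234} + \frac{2}{3} \gamma_{235} - \frac{16}{3} \gamma_{1234} + \frac{115}{4} \gamma_{1235} - 4 \gamma_{2345}
Answer: 8 - 10 \gamma_{1} + 80 \gamma_{45} + 60 \gamma_{1235}


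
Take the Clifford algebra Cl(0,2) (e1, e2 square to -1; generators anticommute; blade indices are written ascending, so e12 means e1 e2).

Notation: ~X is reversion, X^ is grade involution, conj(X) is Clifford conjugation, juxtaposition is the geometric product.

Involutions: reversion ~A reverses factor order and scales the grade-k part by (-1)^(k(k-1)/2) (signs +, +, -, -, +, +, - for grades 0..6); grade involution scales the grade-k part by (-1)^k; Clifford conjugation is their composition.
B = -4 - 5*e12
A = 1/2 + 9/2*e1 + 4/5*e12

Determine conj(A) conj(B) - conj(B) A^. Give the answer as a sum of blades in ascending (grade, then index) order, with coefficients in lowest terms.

first term: 2 + 18*e1 + 45/2*e2 + 57/10*e12
second term: -6 + 18*e1 - 45/2*e2 - 7/10*e12
Answer: 8 + 45*e2 + 32/5*e12


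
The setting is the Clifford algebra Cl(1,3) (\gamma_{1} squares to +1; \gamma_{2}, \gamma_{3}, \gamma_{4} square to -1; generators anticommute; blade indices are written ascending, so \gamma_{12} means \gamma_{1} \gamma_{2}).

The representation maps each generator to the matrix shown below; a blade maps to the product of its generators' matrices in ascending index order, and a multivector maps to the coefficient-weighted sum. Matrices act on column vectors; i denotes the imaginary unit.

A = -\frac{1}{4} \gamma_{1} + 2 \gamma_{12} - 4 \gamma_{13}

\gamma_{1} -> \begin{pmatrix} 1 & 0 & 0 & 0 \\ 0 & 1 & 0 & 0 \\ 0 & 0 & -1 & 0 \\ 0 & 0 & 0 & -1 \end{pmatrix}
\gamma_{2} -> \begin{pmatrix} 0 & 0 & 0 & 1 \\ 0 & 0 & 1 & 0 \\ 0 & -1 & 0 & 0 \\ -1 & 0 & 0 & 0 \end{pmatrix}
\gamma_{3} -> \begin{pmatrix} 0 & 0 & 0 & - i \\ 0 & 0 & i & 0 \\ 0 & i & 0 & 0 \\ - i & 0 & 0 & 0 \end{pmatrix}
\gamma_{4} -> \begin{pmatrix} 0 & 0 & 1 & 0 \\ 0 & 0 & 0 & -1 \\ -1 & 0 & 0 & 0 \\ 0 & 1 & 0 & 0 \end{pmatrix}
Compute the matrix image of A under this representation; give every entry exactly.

Bivector images (products of the table entries): rho(\gamma_{12}) = rho(\gamma_{1})rho(\gamma_{2}) = \begin{pmatrix} 0 & 0 & 0 & 1 \\ 0 & 0 & 1 & 0 \\ 0 & 1 & 0 & 0 \\ 1 & 0 & 0 & 0 \end{pmatrix}; rho(\gamma_{13}) = rho(\gamma_{1})rho(\gamma_{3}) = \begin{pmatrix} 0 & 0 & 0 & - i \\ 0 & 0 & i & 0 \\ 0 & - i & 0 & 0 \\ i & 0 & 0 & 0 \end{pmatrix}.
M = (-\frac{1}{4})*rho(\gamma_{1}) + (2)*rho(\gamma_{12}) + (-4)*rho(\gamma_{13}), summed entrywise:
Answer: \begin{pmatrix} - \frac{1}{4} & 0 & 0 & 2 + 4 i \\ 0 & - \frac{1}{4} & 2 - 4 i & 0 \\ 0 & 2 + 4 i & \frac{1}{4} & 0 \\ 2 - 4 i & 0 & 0 & \frac{1}{4} \end{pmatrix}


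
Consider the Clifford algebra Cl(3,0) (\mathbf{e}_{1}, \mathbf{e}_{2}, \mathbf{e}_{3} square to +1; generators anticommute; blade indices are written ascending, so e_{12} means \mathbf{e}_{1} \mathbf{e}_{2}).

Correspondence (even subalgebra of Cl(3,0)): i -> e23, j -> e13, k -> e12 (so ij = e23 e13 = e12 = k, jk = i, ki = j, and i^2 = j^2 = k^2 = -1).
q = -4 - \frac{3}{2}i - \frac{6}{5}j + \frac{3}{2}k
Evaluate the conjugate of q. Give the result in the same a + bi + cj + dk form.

In blades: q = -4 + \frac{3}{2} e_{12} - \frac{6}{5} e_{13} - \frac{3}{2} e_{23}.
Quaternion conjugation is reversion on the even subalgebra: the scalar is fixed and every grade-2 blade flips sign, giving -4 - \frac{3}{2} e_{12} + \frac{6}{5} e_{13} + \frac{3}{2} e_{23}; translating back:
Answer: -4 + \frac{3}{2}i + \frac{6}{5}j - \frac{3}{2}k


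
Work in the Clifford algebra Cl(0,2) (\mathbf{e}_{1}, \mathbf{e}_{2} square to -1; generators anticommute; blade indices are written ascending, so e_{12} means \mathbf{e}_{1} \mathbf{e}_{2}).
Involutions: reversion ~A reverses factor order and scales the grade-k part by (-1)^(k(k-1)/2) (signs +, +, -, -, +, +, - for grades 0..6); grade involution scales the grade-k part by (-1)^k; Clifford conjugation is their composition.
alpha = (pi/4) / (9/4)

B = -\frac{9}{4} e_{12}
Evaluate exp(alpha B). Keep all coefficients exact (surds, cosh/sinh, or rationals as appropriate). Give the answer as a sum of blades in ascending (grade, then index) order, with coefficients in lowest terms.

B^2 = (-\frac{9}{4})^2*(e_{12})^2 = \frac{81}{16}*(-1) = -\frac{81}{16} (a basis 2-blade squares to minus the product of its generators' squares).
B^2 = -\frac{81}{16} — the series telescopes trigonometrically here: l = \frac{9}{4}, alpha*l = \frac{\pi}{4}, so exp(alpha B) = cos(\frac{\pi}{4}) + (sin(\frac{\pi}{4})/(\frac{9}{4}))*B = \frac{\sqrt{2}}{2} + (\frac{2 \sqrt{2}}{9})*B.
Answer: \frac{\sqrt{2}}{2} - \frac{\sqrt{2}}{2} e_{12}


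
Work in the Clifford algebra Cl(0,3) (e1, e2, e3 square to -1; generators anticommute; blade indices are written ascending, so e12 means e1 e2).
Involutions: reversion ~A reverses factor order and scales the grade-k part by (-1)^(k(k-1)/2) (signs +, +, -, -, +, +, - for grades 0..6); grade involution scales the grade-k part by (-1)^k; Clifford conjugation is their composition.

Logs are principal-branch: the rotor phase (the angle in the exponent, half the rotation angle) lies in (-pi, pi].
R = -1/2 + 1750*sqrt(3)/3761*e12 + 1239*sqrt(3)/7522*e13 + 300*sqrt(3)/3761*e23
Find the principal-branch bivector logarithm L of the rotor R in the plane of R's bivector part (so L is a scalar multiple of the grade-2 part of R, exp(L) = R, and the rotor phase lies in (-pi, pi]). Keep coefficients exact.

The scalar part of R is -1/2, so the principal-branch rotor phase is pinned; divide the bivector part by its sine to get the unit plane — L is the phase times that plane.
Concretely: cos(phase) = -1/2 gives phase = ±2*pi/3, and since phase/sin(phase) is even the sign is immaterial: L = (phase/sin(phase)) * <R>_2 = (4*sqrt(3)*pi/9) * <R>_2.
Answer: 7000*pi/11283*e12 + 826*pi/3761*e13 + 400*pi/3761*e23


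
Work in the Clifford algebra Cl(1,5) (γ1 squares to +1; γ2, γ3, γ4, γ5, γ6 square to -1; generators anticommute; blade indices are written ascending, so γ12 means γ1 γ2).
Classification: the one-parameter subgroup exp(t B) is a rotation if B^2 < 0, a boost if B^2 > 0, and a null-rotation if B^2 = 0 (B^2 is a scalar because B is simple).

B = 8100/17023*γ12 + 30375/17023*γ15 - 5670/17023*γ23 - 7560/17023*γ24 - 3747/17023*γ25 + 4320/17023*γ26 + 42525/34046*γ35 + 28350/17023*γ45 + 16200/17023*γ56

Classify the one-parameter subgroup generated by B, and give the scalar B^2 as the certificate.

B^2 term by term: the squares give (8100/17023)^2*(γ12)^2 + (30375/17023)^2*(γ15)^2 + (-5670/17023)^2*(γ23)^2 + (-7560/17023)^2*(γ24)^2 + (-3747/17023)^2*(γ25)^2 + (4320/17023)^2*(γ26)^2 + (42525/34046)^2*(γ35)^2 + (28350/17023)^2*(γ45)^2 + (16200/17023)^2*(γ56)^2 = 65610000/289782529*(+1) + 922640625/289782529*(+1) + 32148900/289782529*(-1) + 57153600/289782529*(-1) + 14040009/289782529*(-1) + 18662400/289782529*(-1) + 1808375625/1159130116*(-1) + 803722500/289782529*(-1) + 262440000/289782529*(-1) = -9/4 (each basis 2-blade squares to minus the product of its generators' squares); cross terms between blades sharing an index anticommute and cancel; the commuting (index-disjoint) pairs give grade-4 terms 2*c*c'*(blade product), which cancel blade by blade — γ1235: 344452500/289782529 - 344452500/289782529 = 0; γ1245: 459270000/289782529 - 459270000/289782529 = 0; γ1256: 262440000/289782529 - 262440000/289782529 = 0; γ2345: -321489000/289782529 + 321489000/289782529 = 0; γ2356: -183708000/289782529 + 183708000/289782529 = 0; γ2456: -244944000/289782529 + 244944000/289782529 = 0 — confirming B is simple. So B^2 = -9/4.
Answer: rotation, certificate B^2 = -9/4. Key observation: B^2 = -9/4 is a conjugation invariant, so its sign decides the class regardless of the surface form of B.


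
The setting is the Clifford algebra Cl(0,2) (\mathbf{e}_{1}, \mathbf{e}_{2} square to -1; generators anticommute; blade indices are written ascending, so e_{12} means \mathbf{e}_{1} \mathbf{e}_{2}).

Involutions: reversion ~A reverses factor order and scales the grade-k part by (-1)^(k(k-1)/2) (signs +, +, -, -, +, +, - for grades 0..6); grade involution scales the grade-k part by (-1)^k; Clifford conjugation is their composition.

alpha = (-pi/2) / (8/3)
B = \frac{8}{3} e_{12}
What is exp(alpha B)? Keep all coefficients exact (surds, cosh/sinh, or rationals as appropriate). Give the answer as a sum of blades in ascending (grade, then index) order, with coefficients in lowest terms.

B^2 = (\frac{8}{3})^2*(e_{12})^2 = \frac{64}{9}*(-1) = -\frac{64}{9} (a basis 2-blade squares to minus the product of its generators' squares).
B^2 = -\frac{64}{9} — the series telescopes trigonometrically here: l = \frac{8}{3}, alpha*l = - \frac{\pi}{2}, so exp(alpha B) = cos(- \frac{\pi}{2}) + (sin(- \frac{\pi}{2})/(\frac{8}{3}))*B = 0 + (- \frac{3}{8})*B.
Answer: -e_{12}


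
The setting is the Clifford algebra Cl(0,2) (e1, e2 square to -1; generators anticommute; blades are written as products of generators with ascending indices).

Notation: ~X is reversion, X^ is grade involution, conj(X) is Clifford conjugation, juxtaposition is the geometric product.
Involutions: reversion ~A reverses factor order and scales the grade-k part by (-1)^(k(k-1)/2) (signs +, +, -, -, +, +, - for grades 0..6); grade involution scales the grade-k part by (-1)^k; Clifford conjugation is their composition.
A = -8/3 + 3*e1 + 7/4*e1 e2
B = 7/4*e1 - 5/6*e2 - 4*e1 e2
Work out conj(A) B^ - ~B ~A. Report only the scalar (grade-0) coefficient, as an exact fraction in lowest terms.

first term: -49/4 + 49/8*e1 - 1607/144*e2 + 49/6*e1 e2
second term: 7/4 - 77/24*e1 + 2489/144*e2 - 49/6*e1 e2
Answer: -14


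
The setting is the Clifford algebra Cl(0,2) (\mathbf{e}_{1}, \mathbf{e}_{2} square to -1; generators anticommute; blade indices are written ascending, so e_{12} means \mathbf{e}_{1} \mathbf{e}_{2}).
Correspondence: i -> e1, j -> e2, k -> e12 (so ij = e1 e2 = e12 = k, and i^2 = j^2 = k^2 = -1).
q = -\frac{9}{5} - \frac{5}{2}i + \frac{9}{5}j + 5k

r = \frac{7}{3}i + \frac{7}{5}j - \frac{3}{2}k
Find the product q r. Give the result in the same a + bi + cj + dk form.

In blades: q = -\frac{9}{5} - \frac{5}{2} e_{1} + \frac{9}{5} e_{2} + 5 e_{12}, r = \frac{7}{3} e_{1} + \frac{7}{5} e_{2} - \frac{3}{2} e_{12}.
Distribute q over r term by term (generator squares from the signature, products reordered to ascending indices): (-\frac{9}{5})*r = -\frac{21}{5} e_{1} - \frac{63}{25} e_{2} + \frac{27}{10} e_{12}; (-\frac{5}{2} e_{1})*r = \frac{35}{6} - \frac{15}{4} e_{2} - \frac{7}{2} e_{12}; (\frac{9}{5} e_{2})*r = -\frac{63}{25} - \frac{27}{10} e_{1} - \frac{21}{5} e_{12}; (5 e_{12})*r = \frac{15}{2} - 7 e_{1} + \frac{35}{3} e_{2}.
Sum: \frac{811}{75} - \frac{139}{10} e_{1} + \frac{1619}{300} e_{2} - 5 e_{12}; translating back through the correspondence:
Answer: \frac{811}{75} - \frac{139}{10}i + \frac{1619}{300}j - 5k


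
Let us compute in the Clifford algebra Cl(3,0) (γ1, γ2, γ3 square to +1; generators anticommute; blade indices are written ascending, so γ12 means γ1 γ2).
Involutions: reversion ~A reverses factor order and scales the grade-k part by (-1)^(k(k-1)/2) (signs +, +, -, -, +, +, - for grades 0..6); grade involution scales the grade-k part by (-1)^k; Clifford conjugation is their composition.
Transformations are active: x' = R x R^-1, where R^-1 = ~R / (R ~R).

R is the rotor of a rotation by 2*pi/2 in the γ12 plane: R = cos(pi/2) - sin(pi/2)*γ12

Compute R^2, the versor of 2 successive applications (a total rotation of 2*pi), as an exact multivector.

Because a rotor carries half the rotation angle, composing 2 copies of this γ12-plane rotor multiplies the phase: 2*(pi/2) = pi, hence R^2 = cos(pi) - sin(pi)*γ12.
cos(pi) = -1 and sin(pi) = 0, so R^2 = -1. The total rotation 2*pi is 1 full turn, so every vector returns to itself, yet the rotor is -1, on the OTHER sheet of the double cover (an odd number of 2*pi turns).
Answer: -1


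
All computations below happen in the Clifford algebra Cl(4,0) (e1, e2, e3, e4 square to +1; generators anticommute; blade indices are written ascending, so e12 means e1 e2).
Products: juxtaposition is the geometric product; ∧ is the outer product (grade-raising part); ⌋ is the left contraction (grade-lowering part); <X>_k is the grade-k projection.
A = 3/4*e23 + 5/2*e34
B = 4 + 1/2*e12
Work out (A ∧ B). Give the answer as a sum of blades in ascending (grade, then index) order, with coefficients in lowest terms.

step 1: 3*e23 + 10*e34 + 5/4*e1234
Answer: 3*e23 + 10*e34 + 5/4*e1234


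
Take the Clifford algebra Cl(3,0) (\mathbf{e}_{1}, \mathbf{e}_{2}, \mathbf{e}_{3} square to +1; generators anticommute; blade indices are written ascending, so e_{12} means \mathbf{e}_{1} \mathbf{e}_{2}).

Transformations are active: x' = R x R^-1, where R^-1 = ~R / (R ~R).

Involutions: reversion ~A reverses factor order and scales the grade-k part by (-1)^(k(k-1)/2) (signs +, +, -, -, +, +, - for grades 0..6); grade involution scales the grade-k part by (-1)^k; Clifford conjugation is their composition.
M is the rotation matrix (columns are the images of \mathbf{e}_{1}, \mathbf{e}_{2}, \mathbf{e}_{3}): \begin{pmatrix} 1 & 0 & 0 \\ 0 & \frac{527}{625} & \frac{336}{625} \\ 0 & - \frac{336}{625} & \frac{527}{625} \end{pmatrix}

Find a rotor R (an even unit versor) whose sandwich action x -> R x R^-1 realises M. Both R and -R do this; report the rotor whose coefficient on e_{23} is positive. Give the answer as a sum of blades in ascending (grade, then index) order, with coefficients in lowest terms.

Method: write R = a + b12*e_{12} + b13*e_{13} + b23*e_{23} with a^2 + b12^2 + b13^2 + b23^2 = 1 (so R^-1 = ~R). Expanding the columns R e_j ~R gives tr M = 4a^2 - 1 and, from the antisymmetric part, M21 - M12 = -4a*b12, M13 - M31 = 4a*b13, M32 - M23 = -4a*b23.
Here tr M = \frac{1679}{625}, so a^2 = (1 + tr M)/4 = \frac{576}{625} and a = ±\frac{24}{25}. Taking a = \frac{24}{25}: M21 - M12 = 0, M13 - M31 = 0, M32 - M23 = -\frac{672}{625}, giving b12 = 0, b13 = 0, b23 = \frac{7}{25}, i.e. R = \frac{24}{25} + \frac{7}{25} e_{23}.
Its e_{23} coefficient is already positive.
Answer: \frac{24}{25} + \frac{7}{25} e_{23}. Recall the cover is two-to-one: with M of trace \frac{1679}{625}, both preimages act alike, and the stated e_{23} sign chooses the sheet.


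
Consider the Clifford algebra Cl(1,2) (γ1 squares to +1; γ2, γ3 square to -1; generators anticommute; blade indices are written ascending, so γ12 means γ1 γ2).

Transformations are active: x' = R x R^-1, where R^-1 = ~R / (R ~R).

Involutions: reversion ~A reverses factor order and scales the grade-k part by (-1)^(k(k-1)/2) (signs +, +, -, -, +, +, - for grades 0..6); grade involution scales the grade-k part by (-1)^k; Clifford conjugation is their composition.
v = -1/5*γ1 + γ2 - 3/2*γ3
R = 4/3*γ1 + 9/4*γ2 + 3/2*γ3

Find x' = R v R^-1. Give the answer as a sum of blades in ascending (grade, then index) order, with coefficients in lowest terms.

~R = 4/3*γ1 + 9/4*γ2 + 3/2*γ3, and R ~R = -797/144, so R^-1 = ~R / (-797/144).
R v = -4/15 + 107/60*γ12 - 17/10*γ13 - 39/8*γ23
Answer: 1309/3985*γ1 - 3121/3985*γ2 + 13107/7970*γ3


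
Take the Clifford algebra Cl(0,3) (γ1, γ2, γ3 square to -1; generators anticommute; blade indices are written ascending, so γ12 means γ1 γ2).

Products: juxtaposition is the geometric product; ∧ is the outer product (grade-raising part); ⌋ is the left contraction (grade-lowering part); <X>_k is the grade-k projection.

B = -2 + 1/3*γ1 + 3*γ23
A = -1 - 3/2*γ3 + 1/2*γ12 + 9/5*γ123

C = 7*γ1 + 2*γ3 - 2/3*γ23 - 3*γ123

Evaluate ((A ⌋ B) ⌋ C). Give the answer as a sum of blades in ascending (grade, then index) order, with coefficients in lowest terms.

step 1: 2 - 1/3*γ1 - 9/2*γ2 - 3*γ23
step 2: 1/3 + 5*γ1 + γ3 + 27/2*γ13 - 7/3*γ23 - 6*γ123
Answer: 1/3 + 5*γ1 + γ3 + 27/2*γ13 - 7/3*γ23 - 6*γ123


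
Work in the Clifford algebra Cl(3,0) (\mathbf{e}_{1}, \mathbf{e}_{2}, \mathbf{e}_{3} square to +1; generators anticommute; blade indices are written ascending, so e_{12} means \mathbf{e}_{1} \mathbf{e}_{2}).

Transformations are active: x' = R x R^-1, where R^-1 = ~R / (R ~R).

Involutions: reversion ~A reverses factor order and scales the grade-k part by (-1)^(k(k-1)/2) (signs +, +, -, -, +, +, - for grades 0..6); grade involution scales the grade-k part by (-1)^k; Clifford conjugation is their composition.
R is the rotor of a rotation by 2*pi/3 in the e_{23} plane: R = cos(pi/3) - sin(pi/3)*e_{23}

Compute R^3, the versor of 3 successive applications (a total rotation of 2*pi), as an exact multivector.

Half-angle bookkeeping: 3 applications in e_{23} add up to rotor phase 3*pi/3 = \pi, so R^3 = cos(\pi) - sin(\pi)*e_{23}.
cos(\pi) = -1 and sin(\pi) = 0, so R^3 = -1. The total rotation 2*pi is 1 full turn, so every vector returns to itself, yet the rotor is -1, on the OTHER sheet of the double cover (an odd number of 2*pi turns).
Answer: -1


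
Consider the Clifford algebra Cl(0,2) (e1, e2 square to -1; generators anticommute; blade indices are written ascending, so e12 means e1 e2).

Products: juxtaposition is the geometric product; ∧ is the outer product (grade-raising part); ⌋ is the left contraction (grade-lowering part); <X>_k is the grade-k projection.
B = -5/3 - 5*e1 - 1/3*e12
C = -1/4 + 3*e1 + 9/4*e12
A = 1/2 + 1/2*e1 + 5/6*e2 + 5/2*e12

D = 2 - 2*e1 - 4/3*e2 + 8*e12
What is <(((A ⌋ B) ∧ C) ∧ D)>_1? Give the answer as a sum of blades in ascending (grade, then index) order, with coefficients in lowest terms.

step 1: 5/2 - 25/9*e1 + 1/6*e2 - 1/6*e12
step 2: -5/8 + 295/36*e1 - 1/24*e2 + 31/6*e12
step 3: -5/4 + 635/36*e1 + 3/4*e2 - 613/108*e12
step 4: 635/36*e1 + 3/4*e2
Answer: 635/36*e1 + 3/4*e2


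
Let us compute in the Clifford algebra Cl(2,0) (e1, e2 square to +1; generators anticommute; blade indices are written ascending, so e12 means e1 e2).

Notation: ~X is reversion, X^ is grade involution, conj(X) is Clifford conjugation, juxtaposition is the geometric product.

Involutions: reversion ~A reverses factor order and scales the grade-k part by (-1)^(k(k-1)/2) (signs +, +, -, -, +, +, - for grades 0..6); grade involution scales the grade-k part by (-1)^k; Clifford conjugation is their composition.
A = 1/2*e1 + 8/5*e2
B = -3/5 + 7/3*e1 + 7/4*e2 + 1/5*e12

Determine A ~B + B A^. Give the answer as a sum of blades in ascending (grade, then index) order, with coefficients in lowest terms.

first term: 119/30 + 1/50*e1 - 53/50*e2 - 343/120*e12
second term: -119/30 - 1/50*e1 + 53/50*e2 - 343/120*e12
Answer: -343/60*e12


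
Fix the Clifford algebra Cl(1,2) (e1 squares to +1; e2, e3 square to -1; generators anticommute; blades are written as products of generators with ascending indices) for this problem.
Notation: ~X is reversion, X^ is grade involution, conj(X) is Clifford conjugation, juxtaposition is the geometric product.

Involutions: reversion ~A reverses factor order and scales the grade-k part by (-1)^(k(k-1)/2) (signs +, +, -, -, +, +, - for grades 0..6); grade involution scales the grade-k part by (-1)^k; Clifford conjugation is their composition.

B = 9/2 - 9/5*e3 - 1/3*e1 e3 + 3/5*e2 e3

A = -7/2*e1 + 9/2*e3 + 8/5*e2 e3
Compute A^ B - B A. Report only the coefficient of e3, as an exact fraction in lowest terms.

first term: -453/50 + 69/4*e1 + 9/50*e2 - 257/12*e3 + 8/15*e1 e2 - 63/10*e1 e3 + 36/5*e2 e3 + 21/10*e1 e2 e3
second term: 357/50 - 57/4*e1 - 279/50*e2 + 229/12*e3 - 8/15*e1 e2 - 63/10*e1 e3 + 36/5*e2 e3 - 21/10*e1 e2 e3
Answer: -81/2


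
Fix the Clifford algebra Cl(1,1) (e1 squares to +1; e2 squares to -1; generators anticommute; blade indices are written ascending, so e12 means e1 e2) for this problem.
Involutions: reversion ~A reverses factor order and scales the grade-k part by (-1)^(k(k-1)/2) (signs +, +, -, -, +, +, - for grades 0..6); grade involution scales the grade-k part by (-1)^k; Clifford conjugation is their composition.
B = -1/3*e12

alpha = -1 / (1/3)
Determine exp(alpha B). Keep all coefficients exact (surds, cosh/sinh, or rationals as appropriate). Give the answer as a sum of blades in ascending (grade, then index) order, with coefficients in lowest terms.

B^2 = (-1/3)^2*(e12)^2 = 1/9*(+1) = 1/9 (a basis 2-blade squares to minus the product of its generators' squares).
B^2 = 1/9 — the series telescopes hyperbolically here: l = 1/3, alpha*l = -1, so exp(alpha B) = cosh(-1) + (sinh(-1)/(1/3))*B = cosh(1) + (-3*sinh(1))*B.
Answer: cosh(1) + sinh(1)*e12
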